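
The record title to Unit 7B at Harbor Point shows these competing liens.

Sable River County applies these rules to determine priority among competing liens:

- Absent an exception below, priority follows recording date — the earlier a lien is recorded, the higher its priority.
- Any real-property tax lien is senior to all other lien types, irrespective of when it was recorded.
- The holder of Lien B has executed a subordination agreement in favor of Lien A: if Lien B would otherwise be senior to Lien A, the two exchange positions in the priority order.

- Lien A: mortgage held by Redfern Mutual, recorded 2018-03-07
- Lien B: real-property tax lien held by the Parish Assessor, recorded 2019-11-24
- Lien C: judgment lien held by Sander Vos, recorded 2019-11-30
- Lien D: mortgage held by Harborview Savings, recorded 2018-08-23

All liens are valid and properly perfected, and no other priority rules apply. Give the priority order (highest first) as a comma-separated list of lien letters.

B is a real-property tax lien, so it outranks all other liens regardless of date.
Among the remaining liens, by effective date: A (2018-03-07), D (2018-08-23), C (2019-11-30).
The subordination applies — B was senior to A — so B and A swap.

A, B, D, C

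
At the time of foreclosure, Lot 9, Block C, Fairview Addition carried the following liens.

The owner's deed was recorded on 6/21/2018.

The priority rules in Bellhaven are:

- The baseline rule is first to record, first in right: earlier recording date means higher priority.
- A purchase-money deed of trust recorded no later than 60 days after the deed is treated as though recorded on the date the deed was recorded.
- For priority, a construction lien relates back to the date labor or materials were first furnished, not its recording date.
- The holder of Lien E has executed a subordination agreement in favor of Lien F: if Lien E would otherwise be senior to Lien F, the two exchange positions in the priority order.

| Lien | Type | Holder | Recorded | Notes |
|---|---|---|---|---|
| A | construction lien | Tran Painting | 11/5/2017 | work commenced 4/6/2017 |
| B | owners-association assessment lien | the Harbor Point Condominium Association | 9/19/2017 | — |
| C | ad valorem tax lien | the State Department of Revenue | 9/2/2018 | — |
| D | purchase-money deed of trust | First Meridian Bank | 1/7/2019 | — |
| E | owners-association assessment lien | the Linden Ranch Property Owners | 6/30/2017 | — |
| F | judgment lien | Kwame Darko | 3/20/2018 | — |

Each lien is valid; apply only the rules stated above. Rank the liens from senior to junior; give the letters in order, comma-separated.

A, F, B, E, C, D

Effective dates: A is treated as recorded 4/6/2017, the work-commencement date; D missed the 60-day window (200 days after the deed), so its recording date stands.
By effective date: A (4/6/2017), E (6/30/2017), B (9/19/2017), F (3/20/2018), C (9/2/2018), D (1/7/2019).
The subordination applies — E was senior to F — so E and F swap.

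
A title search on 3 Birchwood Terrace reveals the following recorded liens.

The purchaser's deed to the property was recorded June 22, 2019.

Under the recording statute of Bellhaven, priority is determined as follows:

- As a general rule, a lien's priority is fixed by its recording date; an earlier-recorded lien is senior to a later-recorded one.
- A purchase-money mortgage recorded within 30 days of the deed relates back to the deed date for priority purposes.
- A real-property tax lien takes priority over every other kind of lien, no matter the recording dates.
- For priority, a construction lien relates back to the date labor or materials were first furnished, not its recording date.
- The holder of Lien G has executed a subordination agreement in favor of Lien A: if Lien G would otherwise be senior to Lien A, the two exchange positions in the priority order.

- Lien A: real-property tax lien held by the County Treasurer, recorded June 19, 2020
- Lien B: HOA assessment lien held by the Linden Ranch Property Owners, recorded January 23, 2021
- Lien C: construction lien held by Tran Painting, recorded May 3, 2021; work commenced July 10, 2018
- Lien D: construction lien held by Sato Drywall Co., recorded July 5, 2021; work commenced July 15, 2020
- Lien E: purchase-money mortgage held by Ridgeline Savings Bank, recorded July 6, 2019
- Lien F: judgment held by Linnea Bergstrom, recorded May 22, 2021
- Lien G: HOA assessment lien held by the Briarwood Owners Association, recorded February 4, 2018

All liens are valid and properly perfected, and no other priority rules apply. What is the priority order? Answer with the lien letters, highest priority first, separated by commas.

A, G, C, E, D, B, F

First, effective dates: C's effective date is July 10, 2018, when work began; D relates back to July 15, 2020 (work commenced); E relates back to the deed date June 22, 2019.
A is a real-property tax lien, so it outranks all other liens regardless of date.
Ordering the rest by effective date: G (February 4, 2018), C (July 10, 2018), E (June 22, 2019), D (July 15, 2020), B (January 23, 2021), F (May 22, 2021).
G is already junior to A, so the subordination agreement changes nothing.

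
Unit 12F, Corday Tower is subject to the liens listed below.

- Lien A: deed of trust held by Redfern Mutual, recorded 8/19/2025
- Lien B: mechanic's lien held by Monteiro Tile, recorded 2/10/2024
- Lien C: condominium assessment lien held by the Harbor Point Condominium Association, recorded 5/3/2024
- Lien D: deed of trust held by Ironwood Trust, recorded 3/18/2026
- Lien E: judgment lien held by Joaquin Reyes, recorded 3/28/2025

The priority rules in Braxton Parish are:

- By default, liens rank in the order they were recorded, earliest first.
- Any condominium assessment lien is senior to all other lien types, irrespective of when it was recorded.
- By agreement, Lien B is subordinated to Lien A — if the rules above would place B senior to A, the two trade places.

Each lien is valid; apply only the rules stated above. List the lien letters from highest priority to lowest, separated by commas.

C, A, E, B, D

C, as a condominium assessment lien, has superpriority and ranks first.
Remaining liens by effective date: B (2/10/2024), E (3/28/2025), A (8/19/2025), D (3/18/2026).
B is senior to A before the subordination, so the two trade places.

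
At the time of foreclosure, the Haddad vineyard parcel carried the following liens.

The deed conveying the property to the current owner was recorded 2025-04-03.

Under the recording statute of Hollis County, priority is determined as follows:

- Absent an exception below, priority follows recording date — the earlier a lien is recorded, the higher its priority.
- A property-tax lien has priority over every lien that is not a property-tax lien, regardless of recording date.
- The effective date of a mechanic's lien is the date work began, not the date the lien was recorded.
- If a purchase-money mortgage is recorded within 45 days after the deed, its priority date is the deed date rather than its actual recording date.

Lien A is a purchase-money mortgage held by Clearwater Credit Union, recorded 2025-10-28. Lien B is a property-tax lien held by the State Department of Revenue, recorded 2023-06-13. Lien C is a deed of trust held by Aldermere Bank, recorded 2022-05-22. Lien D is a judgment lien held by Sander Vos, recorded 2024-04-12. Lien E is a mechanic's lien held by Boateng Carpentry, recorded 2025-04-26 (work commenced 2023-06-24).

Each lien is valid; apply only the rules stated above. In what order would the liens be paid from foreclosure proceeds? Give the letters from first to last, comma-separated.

Effective dates after the stated exceptions: A was recorded 208 days after the deed, outside the 45-day window, so it keeps its recording date; E is treated as recorded 2023-06-24, the work-commencement date.
B is a property-tax lien and takes priority over every other lien.
Remaining liens by effective date: C (2022-05-22), E (2023-06-24), D (2024-04-12), A (2025-10-28).

B, C, E, D, A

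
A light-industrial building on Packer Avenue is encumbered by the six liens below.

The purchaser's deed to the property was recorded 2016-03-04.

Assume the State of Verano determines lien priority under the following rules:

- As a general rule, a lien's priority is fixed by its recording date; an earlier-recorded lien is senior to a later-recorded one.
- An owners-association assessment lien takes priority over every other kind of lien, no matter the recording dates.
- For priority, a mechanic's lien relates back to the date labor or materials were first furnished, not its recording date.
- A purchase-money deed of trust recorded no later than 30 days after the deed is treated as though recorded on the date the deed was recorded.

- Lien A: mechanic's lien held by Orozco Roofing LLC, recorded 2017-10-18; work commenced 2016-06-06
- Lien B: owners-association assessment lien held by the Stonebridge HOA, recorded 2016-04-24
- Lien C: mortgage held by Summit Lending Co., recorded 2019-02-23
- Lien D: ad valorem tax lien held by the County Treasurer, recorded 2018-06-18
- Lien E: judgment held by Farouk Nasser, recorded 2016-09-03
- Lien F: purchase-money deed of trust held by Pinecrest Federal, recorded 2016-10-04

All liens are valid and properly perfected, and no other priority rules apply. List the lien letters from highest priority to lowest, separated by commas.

Adjusting effective dates: A relates back to 2016-06-06 (work commenced); F was recorded 214 days after the deed — beyond 30 days — so no relation-back applies.
B, as an owners-association assessment lien, has superpriority and ranks first.
The other liens, earliest effective date first: A (2016-06-06), E (2016-09-03), F (2016-10-04), D (2018-06-18), C (2019-02-23).

B, A, E, F, D, C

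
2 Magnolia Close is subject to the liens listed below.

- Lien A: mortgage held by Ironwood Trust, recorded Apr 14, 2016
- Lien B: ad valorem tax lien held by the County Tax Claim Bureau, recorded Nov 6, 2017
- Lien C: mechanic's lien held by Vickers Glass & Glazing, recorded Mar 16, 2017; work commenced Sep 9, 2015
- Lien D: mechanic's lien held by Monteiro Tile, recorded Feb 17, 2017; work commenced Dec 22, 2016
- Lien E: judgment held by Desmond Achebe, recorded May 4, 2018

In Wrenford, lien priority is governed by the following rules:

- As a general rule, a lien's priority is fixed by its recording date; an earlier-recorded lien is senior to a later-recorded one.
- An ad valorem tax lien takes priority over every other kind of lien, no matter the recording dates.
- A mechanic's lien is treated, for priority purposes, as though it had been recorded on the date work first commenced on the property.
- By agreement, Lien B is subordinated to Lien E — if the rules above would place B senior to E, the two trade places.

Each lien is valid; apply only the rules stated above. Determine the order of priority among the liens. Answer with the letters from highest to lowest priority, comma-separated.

E, C, A, D, B

Effective dates after the stated exceptions: C's effective date is Sep 9, 2015, when work began; D is treated as recorded Dec 22, 2016, the work-commencement date.
As an ad valorem tax lien, B is senior to every other lien.
The other liens, earliest effective date first: C (Sep 9, 2015), A (Apr 14, 2016), D (Dec 22, 2016), E (May 4, 2018).
B is senior to E before the subordination, so the two trade places.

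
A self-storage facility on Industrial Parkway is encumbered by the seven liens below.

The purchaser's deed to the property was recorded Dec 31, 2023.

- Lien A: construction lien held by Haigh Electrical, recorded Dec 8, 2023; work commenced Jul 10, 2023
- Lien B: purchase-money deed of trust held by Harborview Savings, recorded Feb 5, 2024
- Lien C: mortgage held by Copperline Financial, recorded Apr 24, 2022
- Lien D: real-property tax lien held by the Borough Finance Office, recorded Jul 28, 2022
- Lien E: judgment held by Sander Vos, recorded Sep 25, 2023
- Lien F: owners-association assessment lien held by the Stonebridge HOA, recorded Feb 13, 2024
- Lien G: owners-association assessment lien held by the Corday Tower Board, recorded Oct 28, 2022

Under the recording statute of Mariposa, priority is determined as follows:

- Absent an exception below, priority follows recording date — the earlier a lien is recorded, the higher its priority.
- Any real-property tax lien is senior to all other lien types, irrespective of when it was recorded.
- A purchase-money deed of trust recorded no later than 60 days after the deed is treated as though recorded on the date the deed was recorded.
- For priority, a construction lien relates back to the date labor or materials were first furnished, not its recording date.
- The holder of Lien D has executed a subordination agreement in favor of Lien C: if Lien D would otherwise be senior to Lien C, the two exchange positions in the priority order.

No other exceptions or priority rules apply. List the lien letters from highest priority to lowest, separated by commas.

C, D, G, A, E, B, F

Effective dates after the stated exceptions: A is treated as recorded Jul 10, 2023, the work-commencement date; B relates back to the deed date Dec 31, 2023.
D, as a real-property tax lien, has superpriority and ranks first.
The other liens, earliest effective date first: C (Apr 24, 2022), G (Oct 28, 2022), A (Jul 10, 2023), E (Sep 25, 2023), B (Dec 31, 2023), F (Feb 13, 2024).
The subordination applies — D was senior to C — so D and C swap.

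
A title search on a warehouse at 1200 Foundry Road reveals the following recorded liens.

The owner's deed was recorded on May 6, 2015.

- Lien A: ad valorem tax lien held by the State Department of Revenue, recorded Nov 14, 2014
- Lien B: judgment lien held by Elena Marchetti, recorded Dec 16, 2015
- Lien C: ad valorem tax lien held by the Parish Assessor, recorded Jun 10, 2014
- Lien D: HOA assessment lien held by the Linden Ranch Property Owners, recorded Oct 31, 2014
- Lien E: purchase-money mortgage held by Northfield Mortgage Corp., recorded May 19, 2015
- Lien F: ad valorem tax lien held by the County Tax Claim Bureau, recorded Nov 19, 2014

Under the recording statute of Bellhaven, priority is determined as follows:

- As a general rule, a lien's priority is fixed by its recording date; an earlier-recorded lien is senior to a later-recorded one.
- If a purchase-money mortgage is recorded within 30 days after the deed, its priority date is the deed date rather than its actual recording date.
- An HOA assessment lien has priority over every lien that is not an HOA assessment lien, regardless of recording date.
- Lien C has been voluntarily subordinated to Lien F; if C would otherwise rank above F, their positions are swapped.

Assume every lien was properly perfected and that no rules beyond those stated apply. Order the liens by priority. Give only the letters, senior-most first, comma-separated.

First, effective dates: E was recorded within the 30-day window, so its effective date is the deed date May 6, 2015.
D, as an HOA assessment lien, has superpriority and ranks first.
Ordering the rest by effective date: C (Jun 10, 2014), A (Nov 14, 2014), F (Nov 19, 2014), E (May 6, 2015), B (Dec 16, 2015).
C would otherwise be senior to F, so under the subordination agreement C and F exchange positions.

D, F, A, C, E, B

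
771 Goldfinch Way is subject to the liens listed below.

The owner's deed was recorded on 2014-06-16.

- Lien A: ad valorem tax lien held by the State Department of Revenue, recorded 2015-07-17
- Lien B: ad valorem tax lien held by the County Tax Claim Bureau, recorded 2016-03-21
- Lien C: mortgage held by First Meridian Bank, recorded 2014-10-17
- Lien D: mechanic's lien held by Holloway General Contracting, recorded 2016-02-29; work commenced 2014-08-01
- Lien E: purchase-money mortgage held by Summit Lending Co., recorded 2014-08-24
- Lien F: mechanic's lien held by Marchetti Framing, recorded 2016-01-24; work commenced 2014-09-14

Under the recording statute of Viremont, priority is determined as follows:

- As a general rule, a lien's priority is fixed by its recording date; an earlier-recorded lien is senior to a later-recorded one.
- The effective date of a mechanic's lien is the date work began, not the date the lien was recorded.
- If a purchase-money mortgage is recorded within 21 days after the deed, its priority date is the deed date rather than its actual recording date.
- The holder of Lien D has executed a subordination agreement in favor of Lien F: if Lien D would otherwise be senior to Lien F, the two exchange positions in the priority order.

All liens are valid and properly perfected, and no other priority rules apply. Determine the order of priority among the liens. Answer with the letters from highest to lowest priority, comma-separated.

F, E, D, C, A, B

Adjusting effective dates: D is treated as recorded 2014-08-01, the work-commencement date; E missed the 21-day window (69 days after the deed), so its recording date stands; F relates back to 2014-09-14 (work commenced).
Sorted by effective date: D (2014-08-01), E (2014-08-24), F (2014-09-14), C (2014-10-17), A (2015-07-17), B (2016-03-21).
D would otherwise be senior to F, so under the subordination agreement D and F exchange positions.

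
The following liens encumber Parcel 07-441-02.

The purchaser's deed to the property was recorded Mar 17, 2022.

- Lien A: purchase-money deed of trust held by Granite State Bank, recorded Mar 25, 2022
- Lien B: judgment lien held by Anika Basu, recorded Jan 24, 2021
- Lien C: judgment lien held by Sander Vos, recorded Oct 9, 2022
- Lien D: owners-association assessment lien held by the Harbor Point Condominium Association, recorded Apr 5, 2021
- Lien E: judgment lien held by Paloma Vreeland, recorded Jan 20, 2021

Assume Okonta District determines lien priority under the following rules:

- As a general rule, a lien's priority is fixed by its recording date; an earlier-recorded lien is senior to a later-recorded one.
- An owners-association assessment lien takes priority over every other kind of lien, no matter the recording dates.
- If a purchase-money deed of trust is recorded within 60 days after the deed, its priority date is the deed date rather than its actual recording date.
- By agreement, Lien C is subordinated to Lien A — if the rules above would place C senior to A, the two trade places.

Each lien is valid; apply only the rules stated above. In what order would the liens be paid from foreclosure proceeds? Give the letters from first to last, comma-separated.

D, E, B, A, C

Effective dates after the stated exceptions: A's effective date is the deed date, Mar 17, 2022.
D is an owners-association assessment lien and takes priority over every other lien.
The other liens, earliest effective date first: E (Jan 20, 2021), B (Jan 24, 2021), A (Mar 17, 2022), C (Oct 9, 2022).
Since C is not senior to A, the subordination leaves the order unchanged.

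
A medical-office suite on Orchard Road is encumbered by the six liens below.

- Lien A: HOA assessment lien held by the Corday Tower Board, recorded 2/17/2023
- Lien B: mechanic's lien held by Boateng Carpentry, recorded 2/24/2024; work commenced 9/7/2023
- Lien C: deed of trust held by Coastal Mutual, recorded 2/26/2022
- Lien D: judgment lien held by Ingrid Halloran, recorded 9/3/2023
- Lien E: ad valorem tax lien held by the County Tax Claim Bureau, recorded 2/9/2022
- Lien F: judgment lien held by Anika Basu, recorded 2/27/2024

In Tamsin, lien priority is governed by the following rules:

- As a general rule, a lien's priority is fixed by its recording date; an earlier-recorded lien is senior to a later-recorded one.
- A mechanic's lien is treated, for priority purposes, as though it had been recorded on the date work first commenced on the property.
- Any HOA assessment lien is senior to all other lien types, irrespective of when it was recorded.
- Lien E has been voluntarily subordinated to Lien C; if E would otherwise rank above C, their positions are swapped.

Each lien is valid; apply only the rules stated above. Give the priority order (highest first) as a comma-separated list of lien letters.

A, C, E, D, B, F

Effective dates: B relates back to 9/7/2023 (work commenced).
As an HOA assessment lien, A is senior to every other lien.
Remaining liens by effective date: E (2/9/2022), C (2/26/2022), D (9/3/2023), B (9/7/2023), F (2/27/2024).
E would otherwise be senior to C, so under the subordination agreement E and C exchange positions.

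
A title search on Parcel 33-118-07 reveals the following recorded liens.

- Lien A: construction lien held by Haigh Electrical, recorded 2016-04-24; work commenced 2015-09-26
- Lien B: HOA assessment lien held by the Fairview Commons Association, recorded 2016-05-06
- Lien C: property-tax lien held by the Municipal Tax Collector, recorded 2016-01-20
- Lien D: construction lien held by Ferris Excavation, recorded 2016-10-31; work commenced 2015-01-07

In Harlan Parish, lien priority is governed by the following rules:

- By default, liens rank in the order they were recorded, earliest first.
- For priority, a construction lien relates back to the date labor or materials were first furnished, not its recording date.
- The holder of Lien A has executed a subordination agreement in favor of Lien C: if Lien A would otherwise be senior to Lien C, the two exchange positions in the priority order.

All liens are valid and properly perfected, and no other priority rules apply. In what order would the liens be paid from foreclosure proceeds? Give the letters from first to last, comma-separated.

Adjusting effective dates: A is treated as recorded 2015-09-26, the work-commencement date; D is treated as recorded 2015-01-07, the work-commencement date.
By effective date, earliest first: D (2015-01-07), A (2015-09-26), C (2016-01-20), B (2016-05-06).
The subordination applies — A was senior to C — so A and C swap.

D, C, A, B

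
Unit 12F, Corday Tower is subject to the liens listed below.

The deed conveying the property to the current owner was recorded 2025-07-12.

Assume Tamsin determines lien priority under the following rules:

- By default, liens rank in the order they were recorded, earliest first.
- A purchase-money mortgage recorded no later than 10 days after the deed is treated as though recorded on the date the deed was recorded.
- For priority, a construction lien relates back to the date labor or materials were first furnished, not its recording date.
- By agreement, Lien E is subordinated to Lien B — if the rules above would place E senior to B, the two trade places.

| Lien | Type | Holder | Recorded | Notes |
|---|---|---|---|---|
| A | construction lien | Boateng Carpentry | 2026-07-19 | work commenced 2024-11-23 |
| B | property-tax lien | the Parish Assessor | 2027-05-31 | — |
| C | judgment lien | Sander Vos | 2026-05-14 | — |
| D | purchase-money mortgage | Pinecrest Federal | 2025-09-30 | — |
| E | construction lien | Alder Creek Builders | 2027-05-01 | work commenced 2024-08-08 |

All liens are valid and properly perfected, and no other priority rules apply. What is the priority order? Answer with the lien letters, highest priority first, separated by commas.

Effective dates: A's effective date is 2024-11-23, when work began; D was recorded 80 days after the deed — beyond 10 days — so no relation-back applies; E relates back to 2024-08-08 (work commenced).
Sorted by effective date: E (2024-08-08), A (2024-11-23), D (2025-09-30), C (2026-05-14), B (2027-05-31).
E would otherwise be senior to B, so under the subordination agreement E and B exchange positions.

B, A, D, C, E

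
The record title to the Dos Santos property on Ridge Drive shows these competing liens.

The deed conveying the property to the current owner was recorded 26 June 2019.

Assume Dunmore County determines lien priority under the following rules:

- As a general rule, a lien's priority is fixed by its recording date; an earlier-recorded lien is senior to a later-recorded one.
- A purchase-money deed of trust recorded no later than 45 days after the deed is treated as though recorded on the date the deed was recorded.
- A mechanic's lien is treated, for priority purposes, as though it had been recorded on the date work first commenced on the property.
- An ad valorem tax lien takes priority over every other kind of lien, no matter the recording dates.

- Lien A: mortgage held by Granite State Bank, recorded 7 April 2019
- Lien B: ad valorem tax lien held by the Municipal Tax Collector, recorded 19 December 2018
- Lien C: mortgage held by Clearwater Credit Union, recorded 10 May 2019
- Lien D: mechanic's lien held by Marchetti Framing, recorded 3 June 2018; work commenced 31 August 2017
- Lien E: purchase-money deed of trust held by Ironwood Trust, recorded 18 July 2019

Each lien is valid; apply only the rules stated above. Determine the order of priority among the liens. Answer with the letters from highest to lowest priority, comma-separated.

Effective dates: D's effective date is 31 August 2017, when work began; E's effective date is the deed date, 26 June 2019.
B is an ad valorem tax lien and takes priority over every other lien.
Remaining liens by effective date: D (31 August 2017), A (7 April 2019), C (10 May 2019), E (26 June 2019).

B, D, A, C, E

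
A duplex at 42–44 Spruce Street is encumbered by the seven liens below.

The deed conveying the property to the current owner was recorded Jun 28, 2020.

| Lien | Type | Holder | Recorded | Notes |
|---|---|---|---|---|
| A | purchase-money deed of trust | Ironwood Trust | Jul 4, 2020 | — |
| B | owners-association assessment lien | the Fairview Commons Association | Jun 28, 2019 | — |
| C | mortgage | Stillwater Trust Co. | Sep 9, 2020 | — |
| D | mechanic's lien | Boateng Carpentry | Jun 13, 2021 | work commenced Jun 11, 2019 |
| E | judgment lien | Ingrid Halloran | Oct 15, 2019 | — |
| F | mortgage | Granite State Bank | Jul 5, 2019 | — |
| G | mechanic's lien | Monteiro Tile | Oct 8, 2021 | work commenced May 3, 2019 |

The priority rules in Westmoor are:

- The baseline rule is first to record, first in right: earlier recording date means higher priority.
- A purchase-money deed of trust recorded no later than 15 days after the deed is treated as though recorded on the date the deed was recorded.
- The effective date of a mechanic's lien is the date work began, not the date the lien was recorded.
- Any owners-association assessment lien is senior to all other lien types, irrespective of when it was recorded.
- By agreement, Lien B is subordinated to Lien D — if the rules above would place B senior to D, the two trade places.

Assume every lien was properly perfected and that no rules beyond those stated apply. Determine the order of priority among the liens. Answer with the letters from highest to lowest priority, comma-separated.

Effective dates: A relates back to the deed date Jun 28, 2020; D's effective date is Jun 11, 2019, when work began; G is treated as recorded May 3, 2019, the work-commencement date.
As an owners-association assessment lien, B is senior to every other lien.
The other liens, earliest effective date first: G (May 3, 2019), D (Jun 11, 2019), F (Jul 5, 2019), E (Oct 15, 2019), A (Jun 28, 2020), C (Sep 9, 2020).
Because B would otherwise rank above D, the subordination swaps them.

D, G, B, F, E, A, C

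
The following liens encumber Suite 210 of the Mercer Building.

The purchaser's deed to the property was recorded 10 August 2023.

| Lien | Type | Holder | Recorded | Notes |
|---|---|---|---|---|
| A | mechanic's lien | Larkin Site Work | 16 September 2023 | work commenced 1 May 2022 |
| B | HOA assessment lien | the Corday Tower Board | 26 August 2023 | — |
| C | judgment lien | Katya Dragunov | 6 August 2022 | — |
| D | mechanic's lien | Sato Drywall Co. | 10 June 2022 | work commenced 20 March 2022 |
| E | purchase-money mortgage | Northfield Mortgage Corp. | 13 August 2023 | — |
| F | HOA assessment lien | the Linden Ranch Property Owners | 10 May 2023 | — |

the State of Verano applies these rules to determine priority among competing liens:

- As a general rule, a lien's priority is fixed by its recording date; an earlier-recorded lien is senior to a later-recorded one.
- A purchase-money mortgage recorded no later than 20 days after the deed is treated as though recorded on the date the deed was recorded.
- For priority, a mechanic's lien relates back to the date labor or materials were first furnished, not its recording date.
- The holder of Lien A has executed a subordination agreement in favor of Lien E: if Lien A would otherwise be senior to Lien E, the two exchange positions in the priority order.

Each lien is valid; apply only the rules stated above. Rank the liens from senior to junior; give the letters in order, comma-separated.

Effective dates: A relates back to 1 May 2022 (work commenced); D's effective date is 20 March 2022, when work began; E's effective date is the deed date, 10 August 2023.
By effective date, earliest first: D (20 March 2022), A (1 May 2022), C (6 August 2022), F (10 May 2023), E (10 August 2023), B (26 August 2023).
The subordination applies — A was senior to E — so A and E swap.

D, E, C, F, A, B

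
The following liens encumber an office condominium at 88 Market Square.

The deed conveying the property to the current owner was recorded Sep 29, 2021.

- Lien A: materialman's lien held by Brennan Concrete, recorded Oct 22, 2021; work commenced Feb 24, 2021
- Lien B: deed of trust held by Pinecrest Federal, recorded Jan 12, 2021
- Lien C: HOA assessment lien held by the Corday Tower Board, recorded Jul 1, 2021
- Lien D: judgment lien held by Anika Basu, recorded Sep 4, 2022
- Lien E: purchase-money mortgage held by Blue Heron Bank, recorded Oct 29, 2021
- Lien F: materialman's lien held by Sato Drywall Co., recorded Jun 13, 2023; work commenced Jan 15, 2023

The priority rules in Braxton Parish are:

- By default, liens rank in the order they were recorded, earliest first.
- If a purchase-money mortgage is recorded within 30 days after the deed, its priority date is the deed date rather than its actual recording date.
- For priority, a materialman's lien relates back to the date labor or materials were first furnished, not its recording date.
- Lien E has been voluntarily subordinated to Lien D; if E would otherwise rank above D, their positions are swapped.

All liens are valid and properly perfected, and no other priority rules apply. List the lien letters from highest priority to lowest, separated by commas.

Effective dates: A's effective date is Feb 24, 2021, when work began; E relates back to the deed date Sep 29, 2021; F relates back to Jan 15, 2023 (work commenced).
By effective date, earliest first: B (Jan 12, 2021), A (Feb 24, 2021), C (Jul 1, 2021), E (Sep 29, 2021), D (Sep 4, 2022), F (Jan 15, 2023).
E is senior to D before the subordination, so the two trade places.

B, A, C, D, E, F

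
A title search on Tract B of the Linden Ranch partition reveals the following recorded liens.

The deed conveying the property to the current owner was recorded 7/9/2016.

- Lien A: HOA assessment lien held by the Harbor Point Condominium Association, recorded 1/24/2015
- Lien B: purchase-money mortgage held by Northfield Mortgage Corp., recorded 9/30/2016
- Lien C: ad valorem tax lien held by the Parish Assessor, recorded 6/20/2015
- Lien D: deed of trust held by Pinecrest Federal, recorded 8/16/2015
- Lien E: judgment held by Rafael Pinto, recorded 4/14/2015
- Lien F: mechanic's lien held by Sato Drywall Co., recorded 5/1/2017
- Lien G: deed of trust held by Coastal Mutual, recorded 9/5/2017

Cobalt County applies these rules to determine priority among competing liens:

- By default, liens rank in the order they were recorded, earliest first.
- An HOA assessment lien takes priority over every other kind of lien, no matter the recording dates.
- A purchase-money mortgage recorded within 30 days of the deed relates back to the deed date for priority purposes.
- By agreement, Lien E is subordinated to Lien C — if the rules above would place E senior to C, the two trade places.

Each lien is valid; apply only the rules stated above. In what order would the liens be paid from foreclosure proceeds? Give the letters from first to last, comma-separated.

Adjusting effective dates: B was recorded 83 days after the deed — beyond 30 days — so no relation-back applies.
A is an HOA assessment lien, so it outranks all other liens regardless of date.
Among the remaining liens, by effective date: E (4/14/2015), C (6/20/2015), D (8/16/2015), B (9/30/2016), F (5/1/2017), G (9/5/2017).
The subordination applies — E was senior to C — so E and C swap.

A, C, E, D, B, F, G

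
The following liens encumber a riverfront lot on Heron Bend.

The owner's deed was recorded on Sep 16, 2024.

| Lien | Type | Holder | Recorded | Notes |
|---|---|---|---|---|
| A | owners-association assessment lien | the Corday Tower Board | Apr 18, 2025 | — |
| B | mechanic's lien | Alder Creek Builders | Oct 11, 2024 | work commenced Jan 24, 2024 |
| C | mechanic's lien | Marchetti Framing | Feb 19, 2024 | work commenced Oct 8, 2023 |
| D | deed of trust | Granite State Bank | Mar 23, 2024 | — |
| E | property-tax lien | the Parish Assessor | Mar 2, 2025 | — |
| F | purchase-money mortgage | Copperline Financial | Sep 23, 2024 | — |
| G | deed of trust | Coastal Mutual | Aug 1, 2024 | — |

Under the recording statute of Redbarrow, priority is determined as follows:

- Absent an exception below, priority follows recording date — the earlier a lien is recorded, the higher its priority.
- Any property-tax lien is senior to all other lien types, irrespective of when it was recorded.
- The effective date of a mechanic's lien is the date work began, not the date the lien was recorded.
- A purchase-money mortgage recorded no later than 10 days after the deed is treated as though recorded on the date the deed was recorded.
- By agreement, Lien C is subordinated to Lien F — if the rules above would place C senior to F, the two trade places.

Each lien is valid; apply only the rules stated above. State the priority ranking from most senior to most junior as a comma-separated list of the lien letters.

First, effective dates: B's effective date is Jan 24, 2024, when work began; C is treated as recorded Oct 8, 2023, the work-commencement date; F relates back to the deed date Sep 16, 2024.
E is a property-tax lien and takes priority over every other lien.
Ordering the rest by effective date: C (Oct 8, 2023), B (Jan 24, 2024), D (Mar 23, 2024), G (Aug 1, 2024), F (Sep 16, 2024), A (Apr 18, 2025).
C is senior to F before the subordination, so the two trade places.

E, F, B, D, G, C, A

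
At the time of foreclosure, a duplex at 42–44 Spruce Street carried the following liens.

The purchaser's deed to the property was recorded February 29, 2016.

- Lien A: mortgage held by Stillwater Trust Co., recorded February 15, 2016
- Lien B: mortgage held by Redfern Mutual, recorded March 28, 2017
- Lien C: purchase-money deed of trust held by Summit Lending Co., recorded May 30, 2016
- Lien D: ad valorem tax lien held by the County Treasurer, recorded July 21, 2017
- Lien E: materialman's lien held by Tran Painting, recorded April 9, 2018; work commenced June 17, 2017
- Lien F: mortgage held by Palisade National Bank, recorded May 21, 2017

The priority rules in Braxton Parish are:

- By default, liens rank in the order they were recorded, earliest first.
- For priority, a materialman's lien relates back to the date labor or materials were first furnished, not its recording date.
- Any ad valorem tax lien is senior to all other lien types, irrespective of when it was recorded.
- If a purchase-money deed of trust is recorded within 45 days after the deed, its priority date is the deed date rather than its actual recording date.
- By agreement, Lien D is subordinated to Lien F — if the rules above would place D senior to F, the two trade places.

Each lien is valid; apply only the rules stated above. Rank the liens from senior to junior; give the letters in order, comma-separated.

F, A, C, B, D, E

Effective dates: C was recorded 91 days after the deed, outside the 45-day window, so it keeps its recording date; E's effective date is June 17, 2017, when work began.
D, as an ad valorem tax lien, has superpriority and ranks first.
Ordering the rest by effective date: A (February 15, 2016), C (May 30, 2016), B (March 28, 2017), F (May 21, 2017), E (June 17, 2017).
D is senior to F before the subordination, so the two trade places.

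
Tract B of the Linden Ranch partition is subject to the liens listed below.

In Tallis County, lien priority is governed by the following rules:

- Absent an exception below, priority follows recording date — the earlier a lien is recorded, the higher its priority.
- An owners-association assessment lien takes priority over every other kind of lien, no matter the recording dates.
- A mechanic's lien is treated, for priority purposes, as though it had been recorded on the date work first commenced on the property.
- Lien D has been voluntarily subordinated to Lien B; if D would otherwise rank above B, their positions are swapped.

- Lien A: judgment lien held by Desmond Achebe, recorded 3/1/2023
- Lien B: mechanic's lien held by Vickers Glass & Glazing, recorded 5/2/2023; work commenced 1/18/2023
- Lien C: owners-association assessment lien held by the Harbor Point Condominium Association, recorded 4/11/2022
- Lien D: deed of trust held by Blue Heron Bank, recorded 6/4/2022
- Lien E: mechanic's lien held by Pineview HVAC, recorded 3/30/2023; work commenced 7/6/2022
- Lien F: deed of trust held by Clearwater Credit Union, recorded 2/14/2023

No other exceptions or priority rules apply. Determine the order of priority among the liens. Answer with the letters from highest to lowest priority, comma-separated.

Effective dates after the stated exceptions: B relates back to 1/18/2023 (work commenced); E's effective date is 7/6/2022, when work began.
C is an owners-association assessment lien and takes priority over every other lien.
Among the remaining liens, by effective date: D (6/4/2022), E (7/6/2022), B (1/18/2023), F (2/14/2023), A (3/1/2023).
D would otherwise be senior to B, so under the subordination agreement D and B exchange positions.

C, B, E, D, F, A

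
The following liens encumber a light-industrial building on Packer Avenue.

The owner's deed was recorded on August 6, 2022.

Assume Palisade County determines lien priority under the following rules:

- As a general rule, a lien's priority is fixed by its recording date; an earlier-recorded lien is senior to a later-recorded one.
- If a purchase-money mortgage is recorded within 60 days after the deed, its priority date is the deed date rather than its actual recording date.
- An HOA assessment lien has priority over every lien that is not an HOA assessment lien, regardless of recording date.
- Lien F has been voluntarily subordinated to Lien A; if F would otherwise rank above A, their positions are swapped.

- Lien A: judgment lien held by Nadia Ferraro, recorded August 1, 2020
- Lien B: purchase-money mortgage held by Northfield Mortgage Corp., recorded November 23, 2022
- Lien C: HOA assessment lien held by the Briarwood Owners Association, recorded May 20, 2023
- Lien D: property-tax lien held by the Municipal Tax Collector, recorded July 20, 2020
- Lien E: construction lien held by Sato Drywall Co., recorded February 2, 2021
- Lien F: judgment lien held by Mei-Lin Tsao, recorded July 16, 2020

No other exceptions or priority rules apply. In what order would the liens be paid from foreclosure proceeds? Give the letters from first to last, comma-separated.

C, A, D, F, E, B

Adjusting effective dates: B was recorded 109 days after the deed, outside the 60-day window, so it keeps its recording date.
C is an HOA assessment lien and takes priority over every other lien.
Ordering the rest by effective date: F (July 16, 2020), D (July 20, 2020), A (August 1, 2020), E (February 2, 2021), B (November 23, 2022).
F would otherwise be senior to A, so under the subordination agreement F and A exchange positions.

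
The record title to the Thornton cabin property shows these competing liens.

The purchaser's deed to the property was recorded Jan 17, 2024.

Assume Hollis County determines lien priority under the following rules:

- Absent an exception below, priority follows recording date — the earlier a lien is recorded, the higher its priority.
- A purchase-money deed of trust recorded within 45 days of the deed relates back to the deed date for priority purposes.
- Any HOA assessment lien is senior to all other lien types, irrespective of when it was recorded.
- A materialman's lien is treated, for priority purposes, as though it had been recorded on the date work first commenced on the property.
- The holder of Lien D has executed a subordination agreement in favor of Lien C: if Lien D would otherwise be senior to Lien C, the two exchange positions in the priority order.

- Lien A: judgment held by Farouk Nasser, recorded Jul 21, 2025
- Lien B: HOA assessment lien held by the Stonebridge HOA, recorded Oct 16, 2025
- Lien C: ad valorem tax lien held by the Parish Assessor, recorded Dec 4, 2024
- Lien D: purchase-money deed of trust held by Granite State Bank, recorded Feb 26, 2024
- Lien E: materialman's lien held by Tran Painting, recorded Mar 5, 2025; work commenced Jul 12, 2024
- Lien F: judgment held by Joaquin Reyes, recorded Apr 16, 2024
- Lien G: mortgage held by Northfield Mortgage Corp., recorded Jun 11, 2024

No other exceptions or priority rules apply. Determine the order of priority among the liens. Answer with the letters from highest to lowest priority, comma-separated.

First, effective dates: D was recorded within the 45-day window, so its effective date is the deed date Jan 17, 2024; E is treated as recorded Jul 12, 2024, the work-commencement date.
As an HOA assessment lien, B is senior to every other lien.
Among the remaining liens, by effective date: D (Jan 17, 2024), F (Apr 16, 2024), G (Jun 11, 2024), E (Jul 12, 2024), C (Dec 4, 2024), A (Jul 21, 2025).
D is senior to C before the subordination, so the two trade places.

B, C, F, G, E, D, A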